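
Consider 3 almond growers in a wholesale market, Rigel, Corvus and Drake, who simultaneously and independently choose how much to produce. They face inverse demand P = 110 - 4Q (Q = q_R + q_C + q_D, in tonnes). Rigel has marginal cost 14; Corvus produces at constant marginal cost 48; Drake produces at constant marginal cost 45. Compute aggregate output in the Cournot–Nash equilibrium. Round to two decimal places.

13.94

Rigel's profit: π_R = (110 - 4Q)q_R - (14q_R). Setting ∂π_R/∂q_R = 0: 96 - 8q_R - 4(q_C + q_D) = 0.
Corvus's first-order condition: 62 - 8q_C - 4(q_R + q_D) = 0.
Drake's first-order condition: 65 - 8q_D - 4(q_R + q_C) = 0.
Adding the 3 first-order conditions: 223 − 16Q = 0, so Q = 223/16.
Back-substituting: q_R = (96 − 223/4)/4 = 161/16, q_C = (62 − 223/4)/4 = 25/16, q_D = (65 − 223/4)/4 = 37/16.
Total output Q = 161/16 + 25/16 + 37/16 = 223/16.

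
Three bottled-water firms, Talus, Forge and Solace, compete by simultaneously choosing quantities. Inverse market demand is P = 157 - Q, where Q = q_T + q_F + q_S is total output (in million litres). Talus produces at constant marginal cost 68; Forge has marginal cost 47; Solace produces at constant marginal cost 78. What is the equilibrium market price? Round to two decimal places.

87.50

Talus's profit: π_T = (157 - Q)q_T - (68q_T). Setting ∂π_T/∂q_T = 0: 89 - 2q_T - (q_F + q_S) = 0.
Forge's profit: π_F = (157 - Q)q_F - (47q_F). Setting ∂π_F/∂q_F = 0: 110 - 2q_F - (q_T + q_S) = 0.
Solace's profit: π_S = (157 - Q)q_S - (78q_S). Setting ∂π_S/∂q_S = 0: 79 - 2q_S - (q_T + q_F) = 0.
Adding the 3 conditions: 278 − 2Q − 2Q = 0, i.e. Q = 139/2.
Back-substituting: q_T = (89 − 139/2) = 39/2, q_F = (110 − 139/2) = 81/2, q_S = (79 − 139/2) = 19/2.
Total output Q = 139/2, so price P = 157 - 139/2 = 175/2.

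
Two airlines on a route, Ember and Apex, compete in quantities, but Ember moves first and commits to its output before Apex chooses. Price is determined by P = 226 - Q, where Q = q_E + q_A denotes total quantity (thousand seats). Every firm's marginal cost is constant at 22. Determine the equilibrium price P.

73

Solve by backward induction. Given q_E, the follower Apex maximises π_A = (226 - q_E - q_A)q_A - 22q_A.
Follower FOC: 204 - q_E - 2q_A = 0, so q_A(q_E) = (204 - q_E)/2.
Ember substitutes q_A(q_E) into its own profit: π_E = q_E(226 - q_E - (204 - q_E)/2) - 22q_E = (124 - (1/2)q_E)q_E - 22q_E.
Maximising: ∂π_E/∂q_E = 102 - q_E = 0, giving q_E = 102.
Then q_A = (204 - 102)/2 = 51.
Total output Q = 153, so price P = 226 - 153 = 73.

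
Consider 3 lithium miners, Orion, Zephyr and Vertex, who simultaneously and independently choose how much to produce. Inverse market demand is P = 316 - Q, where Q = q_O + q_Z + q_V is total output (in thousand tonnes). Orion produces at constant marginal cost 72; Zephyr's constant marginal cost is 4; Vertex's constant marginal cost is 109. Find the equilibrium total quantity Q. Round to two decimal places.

190.75

Orion's profit: π_O = (316 - Q)q_O - (72q_O). Setting ∂π_O/∂q_O = 0: 244 - 2q_O - (q_Z + q_V) = 0.
Zephyr's profit: π_Z = (316 - Q)q_Z - (4q_Z). Setting ∂π_Z/∂q_Z = 0: 312 - 2q_Z - (q_O + q_V) = 0.
Vertex's profit: π_V = (316 - Q)q_V - (109q_V). Setting ∂π_V/∂q_V = 0: 207 - 2q_V - (q_O + q_Z) = 0.
Adding the 3 conditions: 763 − 2Q − 2Q = 0, i.e. Q = 763/4.
Back-substituting: q_O = (244 − 763/4) = 213/4, q_Z = (312 − 763/4) = 485/4, q_V = (207 − 763/4) = 65/4.
Total output Q = 213/4 + 485/4 + 65/4 = 763/4.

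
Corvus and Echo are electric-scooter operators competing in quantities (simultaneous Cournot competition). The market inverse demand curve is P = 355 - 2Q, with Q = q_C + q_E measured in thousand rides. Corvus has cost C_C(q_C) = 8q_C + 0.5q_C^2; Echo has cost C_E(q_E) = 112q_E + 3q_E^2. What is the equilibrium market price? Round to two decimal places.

202.61

Corvus's profit: π_C = (355 - 2Q)q_C - (8q_C + (1/2)q_C²). Setting ∂π_C/∂q_C = 0: 347 - 5q_C - 2(q_E) = 0.
Echo's first-order condition: 243 - 10q_E - 2(q_C) = 0.
So q_C = (347 - 2q_E)/5 and q_E = (243 - 2q_C)/10.
Substituting one into the other gives q_C = 1492/23 and q_E = 521/46.
Total output Q = 76.1957, so price P = 355 - 2·76.1957 = 202.6087.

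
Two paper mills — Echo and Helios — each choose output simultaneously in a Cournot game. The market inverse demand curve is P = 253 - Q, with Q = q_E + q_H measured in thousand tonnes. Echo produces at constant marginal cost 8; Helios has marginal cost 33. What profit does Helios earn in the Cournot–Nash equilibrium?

4225

Echo's profit: π_E = (253 - Q)q_E - (8q_E). Setting ∂π_E/∂q_E = 0: 245 - 2q_E - (q_H) = 0.
Helios's first-order condition: 220 - 2q_H - (q_E) = 0.
Best responses: q_E = (245 - q_H)/2, q_H = (220 - q_E)/2.
Solving the pair: q_E = 90, q_H = 65.
Price P = 253 - 155 = 98.
Helios's profit: (98 - 33)·65 = 4225.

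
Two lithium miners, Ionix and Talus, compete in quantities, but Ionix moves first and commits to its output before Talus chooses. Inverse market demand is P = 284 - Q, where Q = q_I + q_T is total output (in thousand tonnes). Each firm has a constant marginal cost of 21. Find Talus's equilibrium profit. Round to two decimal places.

Solve by backward induction. Given q_I, the follower Talus maximises π_T = (284 - q_I - q_T)q_T - 21q_T.
Follower FOC: 263 - q_I - 2q_T = 0, so q_T(q_I) = (263 - q_I)/2.
The leader anticipates this reaction. Substituting into P = 284 - Q gives P = 305/2 - (1/2)q_I, so π_I = (305/2 - (1/2)q_I)q_I - 21q_I.
Maximising: ∂π_I/∂q_I = 263/2 - q_I = 0, giving q_I = 263/2.
Then q_T = (263 - 263/2)/2 = 263/4.
Price P = 284 - 789/4 = 347/4.
Talus's profit: (347/4 - 21)·(263/4) = 4323.0625.

4323.06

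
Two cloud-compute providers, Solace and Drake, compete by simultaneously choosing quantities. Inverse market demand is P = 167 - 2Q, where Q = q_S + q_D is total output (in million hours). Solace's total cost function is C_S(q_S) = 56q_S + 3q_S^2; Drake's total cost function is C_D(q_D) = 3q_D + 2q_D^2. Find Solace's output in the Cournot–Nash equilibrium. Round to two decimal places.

Solace's profit: π_S = (167 - 2Q)q_S - (56q_S + 3q_S²). Setting ∂π_S/∂q_S = 0: 111 - 10q_S - 2(q_D) = 0.
Drake's first-order condition: 164 - 8q_D - 2(q_S) = 0.
So q_S = (111 - 2q_D)/10 and q_D = (164 - 2q_S)/8.
Substituting one into the other gives q_S = 140/19 and q_D = 709/38.

7.37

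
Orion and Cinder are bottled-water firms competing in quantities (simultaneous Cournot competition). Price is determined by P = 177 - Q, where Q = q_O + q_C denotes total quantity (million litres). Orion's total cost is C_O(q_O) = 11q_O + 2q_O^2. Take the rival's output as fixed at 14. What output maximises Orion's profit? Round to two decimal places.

25.33

With the rival's output fixed at 14, Orion's profit is π_O = (177 - 14 - q_O)q_O - (11q_O + 2q_O²) = (163 - q_O)q_O - (11q_O + 2q_O²).
∂π_O/∂q_O = 152 - 6q_O = 0, so q_O = 76/3.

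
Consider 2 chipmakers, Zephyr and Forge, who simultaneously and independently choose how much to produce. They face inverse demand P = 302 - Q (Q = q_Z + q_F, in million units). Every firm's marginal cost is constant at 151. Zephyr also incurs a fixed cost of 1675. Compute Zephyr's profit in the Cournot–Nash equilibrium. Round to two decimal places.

858.44

Each firm earns π_i = (302 - Q)q_i - 151q_i.
Setting ∂π_i/∂q_i = 0 with rivals' quantities fixed: 151 - 2q_i - q_j = 0.
By symmetry each firm produces the same amount; substituting q_j = q_i yields q_i = 151/3.
Price P = 302 - 302/3 = 604/3.
Zephyr's profit: (604/3 - 151)·(151/3) - 1675 = 858.4444.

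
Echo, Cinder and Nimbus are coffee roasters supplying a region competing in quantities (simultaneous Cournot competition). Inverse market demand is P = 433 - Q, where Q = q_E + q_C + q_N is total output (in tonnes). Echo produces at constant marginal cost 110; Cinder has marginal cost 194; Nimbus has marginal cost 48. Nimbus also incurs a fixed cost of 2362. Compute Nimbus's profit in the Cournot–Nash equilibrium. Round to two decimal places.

Echo's profit: π_E = (433 - Q)q_E - (110q_E). Setting ∂π_E/∂q_E = 0: 323 - 2q_E - (q_C + q_N) = 0.
Cinder's first-order condition: 239 - 2q_C - (q_E + q_N) = 0.
Nimbus's profit: π_N = (433 - Q)q_N - (48q_N). Setting ∂π_N/∂q_N = 0: 385 - 2q_N - (q_E + q_C) = 0.
Adding the 3 conditions: 947 − 2Q − 2Q = 0, i.e. Q = 947/4.
Back-substituting: q_E = (323 − 947/4) = 345/4, q_C = (239 − 947/4) = 9/4, q_N = (385 − 947/4) = 593/4.
Price P = 433 - 947/4 = 785/4.
Nimbus's profit: (785/4 - 48)·(593/4) - 2362 = 19616.0625.

19616.06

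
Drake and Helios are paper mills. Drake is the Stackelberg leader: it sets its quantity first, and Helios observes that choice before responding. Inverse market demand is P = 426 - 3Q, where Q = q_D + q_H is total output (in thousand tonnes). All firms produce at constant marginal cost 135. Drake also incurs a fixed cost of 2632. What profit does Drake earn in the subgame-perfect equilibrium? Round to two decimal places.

Solve by backward induction. Given q_D, the follower Helios maximises π_H = (426 - 3q_D - 3q_H)q_H - 135q_H.
Setting the follower's marginal profit to zero, 291 - 3q_D - 6q_H = 0, i.e. q_H = (291 - 3q_D)/6.
The leader anticipates this reaction. Substituting into P = 426 - 3Q gives P = 561/2 - (3/2)q_D, so π_D = (561/2 - (3/2)q_D)q_D - 135q_D.
The leader's first-order condition 291/2 - 3q_D = 0 yields q_D = 97/2.
Then q_H = (291 - 3·(97/2))/6 = 97/4.
Price P = 426 - 3·(291/4) = 831/4.
Drake's profit: (831/4 - 135)·(97/2) - 2632 = 896.3750.

896.38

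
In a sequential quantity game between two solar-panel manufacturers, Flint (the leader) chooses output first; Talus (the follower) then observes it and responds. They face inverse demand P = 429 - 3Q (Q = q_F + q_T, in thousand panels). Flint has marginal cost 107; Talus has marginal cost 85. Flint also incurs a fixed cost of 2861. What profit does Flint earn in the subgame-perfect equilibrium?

Solve by backward induction. Given q_F, the follower Talus maximises π_T = (429 - 3q_F - 3q_T)q_T - 85q_T.
∂π_T/∂q_T = 344 - 3q_F - 6q_T = 0 gives the reaction function q_T = (344 - 3q_F)/6.
Flint substitutes q_T(q_F) into its own profit: π_F = q_F(429 - 3q_F - (344 - 3q_F)/2) - 107q_F = (257 - (3/2)q_F)q_F - 107q_F.
Leader FOC: 150 - 3q_F = 0, so q_F = 50.
Then q_T = (344 - 3·50)/6 = 97/3.
Price P = 429 - 3·(247/3) = 182.
Flint's profit: (182 - 107)·50 - 2861 = 889.

889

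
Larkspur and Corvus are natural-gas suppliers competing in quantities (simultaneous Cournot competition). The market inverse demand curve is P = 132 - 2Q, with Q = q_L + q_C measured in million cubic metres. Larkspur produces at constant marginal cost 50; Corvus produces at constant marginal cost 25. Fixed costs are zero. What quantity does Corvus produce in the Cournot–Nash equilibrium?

Larkspur's profit: π_L = (132 - 2Q)q_L - (50q_L). Setting ∂π_L/∂q_L = 0: 82 - 4q_L - 2(q_C) = 0.
Corvus's first-order condition: 107 - 4q_C - 2(q_L) = 0.
So q_L = (82 - 2q_C)/4 and q_C = (107 - 2q_L)/4.
Solving the pair: q_L = 19/2, q_C = 22.

22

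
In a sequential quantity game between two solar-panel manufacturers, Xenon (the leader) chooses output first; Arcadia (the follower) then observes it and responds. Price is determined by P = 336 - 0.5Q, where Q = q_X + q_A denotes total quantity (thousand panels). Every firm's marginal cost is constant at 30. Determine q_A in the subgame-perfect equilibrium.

The follower Arcadia best-responds to any q_X: π_A = (336 - 0.5Q)q_A - 30q_A.
Setting the follower's marginal profit to zero, 306 - (1/2)q_X - q_A = 0, i.e. q_A = (306 - (1/2)q_X).
The leader anticipates this reaction. Substituting into P = 336 - 0.5Q gives P = 183 - (1/4)q_X, so π_X = (183 - (1/4)q_X)q_X - 30q_X.
The leader's first-order condition 153 - (1/2)q_X = 0 yields q_X = 306.
Then q_A = (306 - (1/2)·306) = 153.

153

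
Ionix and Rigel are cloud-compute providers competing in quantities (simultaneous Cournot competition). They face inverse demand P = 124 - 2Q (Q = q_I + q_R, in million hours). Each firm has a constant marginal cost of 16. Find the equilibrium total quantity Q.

A representative firm's profit is π_i = q_i(124 - 2Q) - 16q_i.
Setting ∂π_i/∂q_i = 0 with rivals' quantities fixed: 108 - 4q_i - 2q_j = 0.
By symmetry each firm produces the same amount; substituting q_j = q_i yields q_i = 108/6 = 18.
Total output Q = 18 + 18 = 36.

36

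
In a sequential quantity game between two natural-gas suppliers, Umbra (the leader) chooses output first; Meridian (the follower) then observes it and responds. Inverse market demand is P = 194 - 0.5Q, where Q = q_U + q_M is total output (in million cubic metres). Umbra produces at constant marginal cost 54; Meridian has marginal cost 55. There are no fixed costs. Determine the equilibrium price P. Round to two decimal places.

89.25

Solve by backward induction. Given q_U, the follower Meridian maximises π_M = (194 - (1/2)q_U - (1/2)q_M)q_M - 55q_M.
∂π_M/∂q_M = 139 - (1/2)q_U - q_M = 0 gives the reaction function q_M = (139 - (1/2)q_U).
The leader anticipates this reaction. Substituting into P = 194 - 0.5Q gives P = 249/2 - (1/4)q_U, so π_U = (249/2 - (1/4)q_U)q_U - 54q_U.
The leader's first-order condition 141/2 - (1/2)q_U = 0 yields q_U = 141.
Then q_M = (139 - (1/2)·141) = 137/2.
Total output Q = 419/2, so price P = 194 - (1/2)·(419/2) = 357/4.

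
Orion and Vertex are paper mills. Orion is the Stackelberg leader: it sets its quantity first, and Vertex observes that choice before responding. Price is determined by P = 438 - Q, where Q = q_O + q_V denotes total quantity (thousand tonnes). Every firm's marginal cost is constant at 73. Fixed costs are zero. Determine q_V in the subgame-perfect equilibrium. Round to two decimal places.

91.25

Solve by backward induction. Given q_O, the follower Vertex maximises π_V = (438 - q_O - q_V)q_V - 73q_V.
∂π_V/∂q_V = 365 - q_O - 2q_V = 0 gives the reaction function q_V = (365 - q_O)/2.
Orion substitutes q_V(q_O) into its own profit: π_O = q_O(438 - q_O - (365 - q_O)/2) - 73q_O = (511/2 - (1/2)q_O)q_O - 73q_O.
The leader's first-order condition 365/2 - q_O = 0 yields q_O = 365/2.
Then q_V = (365 - 365/2)/2 = 365/4.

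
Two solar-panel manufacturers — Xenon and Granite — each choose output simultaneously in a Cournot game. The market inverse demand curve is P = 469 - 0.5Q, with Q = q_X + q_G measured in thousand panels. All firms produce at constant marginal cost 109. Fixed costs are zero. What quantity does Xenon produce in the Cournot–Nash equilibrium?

240

Each firm earns π_i = (469 - 0.5Q)q_i - 109q_i.
Setting ∂π_i/∂q_i = 0 with rivals' quantities fixed: 360 - q_i - (1/2)q_j = 0.
With identical firms every q_j equals q_i, so q_j = q_i and 360 = (3/2)q_i, giving q_i = 240.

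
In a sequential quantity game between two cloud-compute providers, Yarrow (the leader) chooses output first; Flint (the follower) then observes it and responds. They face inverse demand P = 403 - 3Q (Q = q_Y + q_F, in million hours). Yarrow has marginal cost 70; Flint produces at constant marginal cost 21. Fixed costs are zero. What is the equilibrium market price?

141

The follower Flint best-responds to any q_Y: π_F = (403 - 3Q)q_F - 21q_F.
Follower FOC: 382 - 3q_Y - 6q_F = 0, so q_F(q_Y) = (382 - 3q_Y)/6.
The leader anticipates this reaction. Substituting into P = 403 - 3Q gives P = 212 - (3/2)q_Y, so π_Y = (212 - (3/2)q_Y)q_Y - 70q_Y.
Maximising: ∂π_Y/∂q_Y = 142 - 3q_Y = 0, giving q_Y = 142/3.
Then q_F = (382 - 3·(142/3))/6 = 40.
Total output Q = 262/3, so price P = 403 - 3·(262/3) = 141.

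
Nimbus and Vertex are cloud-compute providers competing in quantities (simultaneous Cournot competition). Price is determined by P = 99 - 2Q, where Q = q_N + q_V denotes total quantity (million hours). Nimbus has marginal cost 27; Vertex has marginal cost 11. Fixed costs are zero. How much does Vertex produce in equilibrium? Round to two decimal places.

Nimbus's profit: π_N = (99 - 2Q)q_N - (27q_N). Setting ∂π_N/∂q_N = 0: 72 - 4q_N - 2(q_V) = 0.
Vertex's profit: π_V = (99 - 2Q)q_V - (11q_V). Setting ∂π_V/∂q_V = 0: 88 - 4q_V - 2(q_N) = 0.
Rearranging gives the reaction functions q_N = (72 - 2q_V)/4 and q_V = (88 - 2q_N)/4.
Substituting one into the other gives q_N = 28/3 and q_V = 52/3.

17.33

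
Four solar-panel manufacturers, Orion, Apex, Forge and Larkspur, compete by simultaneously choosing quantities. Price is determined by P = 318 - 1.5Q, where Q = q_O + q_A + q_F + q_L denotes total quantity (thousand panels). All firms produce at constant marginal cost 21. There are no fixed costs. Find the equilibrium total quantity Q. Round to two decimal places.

158.40

A representative firm's profit is π_i = q_i(318 - 1.5Q) - 21q_i.
Setting ∂π_i/∂q_i = 0 with rivals' quantities fixed: 297 - 3q_i - (3/2)·Σ_{j≠i} q_j = 0.
By symmetry each firm produces the same amount; substituting Σ_{j≠i} q_j = 3q_i yields q_i = 297/(15/2) = 198/5.
Total output Q = 198/5 + 198/5 + 198/5 + 198/5 = 792/5.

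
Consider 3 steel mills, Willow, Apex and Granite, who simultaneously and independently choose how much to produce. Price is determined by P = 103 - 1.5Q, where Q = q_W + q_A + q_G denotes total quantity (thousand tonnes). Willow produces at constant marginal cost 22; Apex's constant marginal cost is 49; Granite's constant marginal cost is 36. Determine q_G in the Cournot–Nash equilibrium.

Willow's profit: π_W = (103 - 1.5Q)q_W - (22q_W). Setting ∂π_W/∂q_W = 0: 81 - 3q_W - (3/2)(q_A + q_G) = 0.
Apex's profit: π_A = (103 - 1.5Q)q_A - (49q_A). Setting ∂π_A/∂q_A = 0: 54 - 3q_A - (3/2)(q_W + q_G) = 0.
Granite's profit: π_G = (103 - 1.5Q)q_G - (36q_G). Setting ∂π_G/∂q_G = 0: 67 - 3q_G - (3/2)(q_W + q_A) = 0.
Adding the 3 conditions: 202 − 3Q − 3Q = 0, i.e. Q = 101/3.
Back-substituting: q_W = (81 − 101/2)/(3/2) = 61/3, q_A = (54 − 101/2)/(3/2) = 7/3, q_G = (67 − 101/2)/(3/2) = 11.

11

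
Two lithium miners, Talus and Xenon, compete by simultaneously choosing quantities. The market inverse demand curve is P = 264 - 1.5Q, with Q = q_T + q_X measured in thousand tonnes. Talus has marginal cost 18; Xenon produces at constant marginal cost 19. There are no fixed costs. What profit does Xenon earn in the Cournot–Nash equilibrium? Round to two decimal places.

Talus's profit: π_T = (264 - 1.5Q)q_T - (18q_T). Setting ∂π_T/∂q_T = 0: 246 - 3q_T - (3/2)(q_X) = 0.
Xenon's profit: π_X = (264 - 1.5Q)q_X - (19q_X). Setting ∂π_X/∂q_X = 0: 245 - 3q_X - (3/2)(q_T) = 0.
Best responses: q_T = (246 - (3/2)q_X)/3, q_X = (245 - (3/2)q_T)/3.
Substituting one into the other gives q_T = 494/9 and q_X = 488/9.
Price P = 264 - (3/2)·(982/9) = 301/3.
Xenon's profit: (301/3 - 19)·(488/9) = 4410.0741.

4410.07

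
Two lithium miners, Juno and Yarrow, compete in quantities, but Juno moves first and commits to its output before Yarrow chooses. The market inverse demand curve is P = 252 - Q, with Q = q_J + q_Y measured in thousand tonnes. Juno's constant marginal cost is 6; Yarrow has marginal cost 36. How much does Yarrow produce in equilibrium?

39

The follower Yarrow best-responds to any q_J: π_Y = (252 - Q)q_Y - 36q_Y.
Follower FOC: 216 - q_J - 2q_Y = 0, so q_Y(q_J) = (216 - q_J)/2.
Juno substitutes q_Y(q_J) into its own profit: π_J = q_J(252 - q_J - (216 - q_J)/2) - 6q_J = (144 - (1/2)q_J)q_J - 6q_J.
Maximising: ∂π_J/∂q_J = 138 - q_J = 0, giving q_J = 138.
Then q_Y = (216 - 138)/2 = 39.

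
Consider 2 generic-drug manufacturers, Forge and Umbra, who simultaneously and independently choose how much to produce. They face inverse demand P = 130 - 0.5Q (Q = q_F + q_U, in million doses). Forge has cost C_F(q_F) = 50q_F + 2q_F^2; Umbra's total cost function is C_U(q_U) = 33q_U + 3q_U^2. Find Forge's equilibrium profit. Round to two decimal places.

Forge's profit: π_F = (130 - 0.5Q)q_F - (50q_F + 2q_F²). Setting ∂π_F/∂q_F = 0: 80 - 5q_F - (1/2)(q_U) = 0.
Umbra's profit: π_U = (130 - 0.5Q)q_U - (33q_U + 3q_U²). Setting ∂π_U/∂q_U = 0: 97 - 7q_U - (1/2)(q_F) = 0.
Best responses: q_F = (80 - (1/2)q_U)/5, q_U = (97 - (1/2)q_F)/7.
Substituting one into the other gives q_F = 14.7194 and q_U = 1780/139.
Price P = 130 - (1/2)·27.5252 = 116.2374.
Forge's profit: 116.2374·14.7194 - 50·14.7194 - 2·14.7194² = 541.6536.

541.65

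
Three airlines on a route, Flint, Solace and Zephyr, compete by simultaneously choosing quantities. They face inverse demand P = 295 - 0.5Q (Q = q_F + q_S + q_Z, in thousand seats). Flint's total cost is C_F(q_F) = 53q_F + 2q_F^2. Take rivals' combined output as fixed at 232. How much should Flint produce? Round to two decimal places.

With rivals' combined output fixed at 232, Flint's profit is π_F = (295 - (1/2)·232 - (1/2)q_F)q_F - (53q_F + 2q_F²) = (179 - (1/2)q_F)q_F - (53q_F + 2q_F²).
∂π_F/∂q_F = 126 - 5q_F = 0, so q_F = 126/5.

25.20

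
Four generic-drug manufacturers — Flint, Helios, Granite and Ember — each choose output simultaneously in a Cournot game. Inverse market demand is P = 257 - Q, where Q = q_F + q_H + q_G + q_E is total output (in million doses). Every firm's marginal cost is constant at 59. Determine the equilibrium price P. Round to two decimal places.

98.60

A representative firm's profit is π_i = q_i(257 - Q) - 59q_i.
First-order condition (treating rivals' output as given): 198 - 2q_i - Σ_{j≠i} q_j = 0.
With identical firms every q_j equals q_i, so Σ_{j≠i} q_j = 3q_i and 198 = 5q_i, giving q_i = 198/5.
Total output Q = 792/5, so price P = 257 - 792/5 = 493/5.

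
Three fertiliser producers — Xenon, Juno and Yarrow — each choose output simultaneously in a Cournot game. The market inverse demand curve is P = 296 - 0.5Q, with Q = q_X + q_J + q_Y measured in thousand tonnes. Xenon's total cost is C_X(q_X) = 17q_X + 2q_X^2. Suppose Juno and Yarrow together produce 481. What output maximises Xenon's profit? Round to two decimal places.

7.70

With rivals' combined output fixed at 481, Xenon's profit is π_X = (296 - (1/2)·481 - (1/2)q_X)q_X - (17q_X + 2q_X²) = (111/2 - (1/2)q_X)q_X - (17q_X + 2q_X²).
∂π_X/∂q_X = 77/2 - 5q_X = 0, so q_X = 77/10.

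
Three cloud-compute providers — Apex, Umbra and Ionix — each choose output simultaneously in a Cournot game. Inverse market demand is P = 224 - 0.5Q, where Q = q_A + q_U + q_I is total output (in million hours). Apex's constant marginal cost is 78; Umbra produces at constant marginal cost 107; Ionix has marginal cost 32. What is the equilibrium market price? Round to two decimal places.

Apex's profit: π_A = (224 - 0.5Q)q_A - (78q_A). Setting ∂π_A/∂q_A = 0: 146 - q_A - (1/2)(q_U + q_I) = 0.
Umbra's profit: π_U = (224 - 0.5Q)q_U - (107q_U). Setting ∂π_U/∂q_U = 0: 117 - q_U - (1/2)(q_A + q_I) = 0.
Ionix's profit: π_I = (224 - 0.5Q)q_I - (32q_I). Setting ∂π_I/∂q_I = 0: 192 - q_I - (1/2)(q_A + q_U) = 0.
Adding the 3 conditions: 455 − Q − Q = 0, i.e. Q = 455/2.
Back-substituting: q_A = (146 − 455/4)/(1/2) = 129/2, q_U = (117 − 455/4)/(1/2) = 13/2, q_I = (192 − 455/4)/(1/2) = 313/2.
Total output Q = 455/2, so price P = 224 - (1/2)·(455/2) = 441/4.

110.25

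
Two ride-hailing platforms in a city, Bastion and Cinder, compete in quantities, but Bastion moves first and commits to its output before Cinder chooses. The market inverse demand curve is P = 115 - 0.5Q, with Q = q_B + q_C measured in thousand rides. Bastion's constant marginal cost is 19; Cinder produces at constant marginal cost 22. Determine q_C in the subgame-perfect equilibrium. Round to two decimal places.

43.50

Solve by backward induction. Given q_B, the follower Cinder maximises π_C = (115 - (1/2)q_B - (1/2)q_C)q_C - 22q_C.
Setting the follower's marginal profit to zero, 93 - (1/2)q_B - q_C = 0, i.e. q_C = (93 - (1/2)q_B).
The leader anticipates this reaction. Substituting into P = 115 - 0.5Q gives P = 137/2 - (1/4)q_B, so π_B = (137/2 - (1/4)q_B)q_B - 19q_B.
The leader's first-order condition 99/2 - (1/2)q_B = 0 yields q_B = 99.
Then q_C = (93 - (1/2)·99) = 87/2.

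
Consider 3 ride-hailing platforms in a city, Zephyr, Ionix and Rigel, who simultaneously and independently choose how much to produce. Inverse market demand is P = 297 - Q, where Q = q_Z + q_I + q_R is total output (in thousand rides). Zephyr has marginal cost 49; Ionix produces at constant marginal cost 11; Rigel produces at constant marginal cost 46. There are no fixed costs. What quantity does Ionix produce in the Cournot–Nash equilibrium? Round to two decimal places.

89.75

Zephyr's profit: π_Z = (297 - Q)q_Z - (49q_Z). Setting ∂π_Z/∂q_Z = 0: 248 - 2q_Z - (q_I + q_R) = 0.
Ionix's profit: π_I = (297 - Q)q_I - (11q_I). Setting ∂π_I/∂q_I = 0: 286 - 2q_I - (q_Z + q_R) = 0.
Rigel's first-order condition: 251 - 2q_R - (q_Z + q_I) = 0.
Adding the 3 conditions: 785 − 2Q − 2Q = 0, i.e. Q = 785/4.
Back-substituting: q_Z = (248 − 785/4) = 207/4, q_I = (286 − 785/4) = 359/4, q_R = (251 − 785/4) = 219/4.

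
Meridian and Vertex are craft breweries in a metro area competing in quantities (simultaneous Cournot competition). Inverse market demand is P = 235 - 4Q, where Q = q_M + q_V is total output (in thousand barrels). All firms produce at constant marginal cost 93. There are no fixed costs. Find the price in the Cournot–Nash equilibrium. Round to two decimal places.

140.33

A representative firm's profit is π_i = q_i(235 - 4Q) - 93q_i.
Setting ∂π_i/∂q_i = 0 with rivals' quantities fixed: 142 - 8q_i - 4q_j = 0.
With identical firms every q_j equals q_i, so q_j = q_i and 142 = 12q_i, giving q_i = 71/6.
Total output Q = 71/3, so price P = 235 - 4·(71/3) = 421/3.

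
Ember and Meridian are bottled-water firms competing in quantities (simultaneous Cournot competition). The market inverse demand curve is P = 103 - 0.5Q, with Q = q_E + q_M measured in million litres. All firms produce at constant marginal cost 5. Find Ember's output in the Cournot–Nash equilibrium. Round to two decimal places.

Each firm earns π_i = (103 - 0.5Q)q_i - 5q_i.
Setting ∂π_i/∂q_i = 0 with rivals' quantities fixed: 98 - q_i - (1/2)q_j = 0.
By symmetry each firm produces the same amount; substituting q_j = q_i yields q_i = 98/(3/2) = 196/3.

65.33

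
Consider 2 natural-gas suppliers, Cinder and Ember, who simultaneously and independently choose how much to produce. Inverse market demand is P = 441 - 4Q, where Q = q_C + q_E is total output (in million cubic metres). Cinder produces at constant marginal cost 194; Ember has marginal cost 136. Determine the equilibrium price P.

257

Cinder's profit: π_C = (441 - 4Q)q_C - (194q_C). Setting ∂π_C/∂q_C = 0: 247 - 8q_C - 4(q_E) = 0.
Ember's profit: π_E = (441 - 4Q)q_E - (136q_E). Setting ∂π_E/∂q_E = 0: 305 - 8q_E - 4(q_C) = 0.
Best responses: q_C = (247 - 4q_E)/8, q_E = (305 - 4q_C)/8.
Substituting one into the other gives q_C = 63/4 and q_E = 121/4.
Total output Q = 46, so price P = 441 - 4·46 = 257.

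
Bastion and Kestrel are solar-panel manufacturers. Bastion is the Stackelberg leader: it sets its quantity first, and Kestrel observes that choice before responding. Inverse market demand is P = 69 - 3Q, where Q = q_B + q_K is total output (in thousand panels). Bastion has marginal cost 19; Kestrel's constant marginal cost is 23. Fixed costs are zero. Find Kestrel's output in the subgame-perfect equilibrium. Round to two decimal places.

3.17

Solve by backward induction. Given q_B, the follower Kestrel maximises π_K = (69 - 3q_B - 3q_K)q_K - 23q_K.
Setting the follower's marginal profit to zero, 46 - 3q_B - 6q_K = 0, i.e. q_K = (46 - 3q_B)/6.
Bastion substitutes q_K(q_B) into its own profit: π_B = q_B(69 - 3q_B - (46 - 3q_B)/2) - 19q_B = (46 - (3/2)q_B)q_B - 19q_B.
The leader's first-order condition 27 - 3q_B = 0 yields q_B = 9.
Then q_K = (46 - 3·9)/6 = 19/6.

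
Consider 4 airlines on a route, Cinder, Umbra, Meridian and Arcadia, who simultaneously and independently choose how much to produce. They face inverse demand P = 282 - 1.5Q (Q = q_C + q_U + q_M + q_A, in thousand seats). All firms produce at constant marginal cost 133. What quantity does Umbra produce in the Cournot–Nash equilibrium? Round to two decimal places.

19.87

Each firm earns π_i = (282 - 1.5Q)q_i - 133q_i.
First-order condition (treating rivals' output as given): 149 - 3q_i - (3/2)·Σ_{j≠i} q_j = 0.
With identical firms every q_j equals q_i, so Σ_{j≠i} q_j = 3q_i and 149 = (15/2)q_i, giving q_i = 298/15.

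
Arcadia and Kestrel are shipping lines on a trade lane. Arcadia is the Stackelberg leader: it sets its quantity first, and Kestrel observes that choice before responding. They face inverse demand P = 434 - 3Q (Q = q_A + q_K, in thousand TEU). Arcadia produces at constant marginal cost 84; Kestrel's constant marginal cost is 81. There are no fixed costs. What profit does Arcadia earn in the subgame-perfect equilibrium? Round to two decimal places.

5017.04

The follower Kestrel best-responds to any q_A: π_K = (434 - 3Q)q_K - 81q_K.
Follower FOC: 353 - 3q_A - 6q_K = 0, so q_K(q_A) = (353 - 3q_A)/6.
The leader anticipates this reaction. Substituting into P = 434 - 3Q gives P = 515/2 - (3/2)q_A, so π_A = (515/2 - (3/2)q_A)q_A - 84q_A.
The leader's first-order condition 347/2 - 3q_A = 0 yields q_A = 347/6.
Then q_K = (353 - 3·(347/6))/6 = 359/12.
Price P = 434 - 3·(351/4) = 683/4.
Arcadia's profit: (683/4 - 84)·(347/6) = 5017.0417.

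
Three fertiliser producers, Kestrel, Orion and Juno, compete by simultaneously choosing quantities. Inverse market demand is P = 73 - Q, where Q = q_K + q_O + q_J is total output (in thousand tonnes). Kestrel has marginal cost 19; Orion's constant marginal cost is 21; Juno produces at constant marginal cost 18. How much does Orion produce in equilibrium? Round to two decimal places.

Kestrel's profit: π_K = (73 - Q)q_K - (19q_K). Setting ∂π_K/∂q_K = 0: 54 - 2q_K - (q_O + q_J) = 0.
Orion's profit: π_O = (73 - Q)q_O - (21q_O). Setting ∂π_O/∂q_O = 0: 52 - 2q_O - (q_K + q_J) = 0.
Juno's first-order condition: 55 - 2q_J - (q_K + q_O) = 0.
Adding the 3 first-order conditions: 161 − 4Q = 0, so Q = 161/4.
Back-substituting: q_K = (54 − 161/4) = 55/4, q_O = (52 − 161/4) = 47/4, q_J = (55 − 161/4) = 59/4.

11.75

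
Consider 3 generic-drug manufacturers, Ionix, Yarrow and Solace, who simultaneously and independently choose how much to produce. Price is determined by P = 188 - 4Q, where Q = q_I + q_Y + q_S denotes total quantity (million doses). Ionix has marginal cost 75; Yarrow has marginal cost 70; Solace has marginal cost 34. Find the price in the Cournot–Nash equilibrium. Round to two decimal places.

Ionix's profit: π_I = (188 - 4Q)q_I - (75q_I). Setting ∂π_I/∂q_I = 0: 113 - 8q_I - 4(q_Y + q_S) = 0.
Yarrow's profit: π_Y = (188 - 4Q)q_Y - (70q_Y). Setting ∂π_Y/∂q_Y = 0: 118 - 8q_Y - 4(q_I + q_S) = 0.
Solace's profit: π_S = (188 - 4Q)q_S - (34q_S). Setting ∂π_S/∂q_S = 0: 154 - 8q_S - 4(q_I + q_Y) = 0.
Adding the 3 first-order conditions: 385 − 16Q = 0, so Q = 385/16.
Back-substituting: q_I = (113 − 385/4)/4 = 67/16, q_Y = (118 − 385/4)/4 = 87/16, q_S = (154 − 385/4)/4 = 231/16.
Total output Q = 385/16, so price P = 188 - 4·(385/16) = 367/4.

91.75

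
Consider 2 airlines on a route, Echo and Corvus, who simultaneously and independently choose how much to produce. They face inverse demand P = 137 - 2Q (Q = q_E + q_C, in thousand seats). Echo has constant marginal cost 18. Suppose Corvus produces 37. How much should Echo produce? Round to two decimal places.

11.25

With the rival's output fixed at 37, Echo's profit is π_E = (137 - 2·37 - 2q_E)q_E - (18q_E) = (63 - 2q_E)q_E - (18q_E).
∂π_E/∂q_E = 45 - 4q_E = 0, so q_E = 45/4.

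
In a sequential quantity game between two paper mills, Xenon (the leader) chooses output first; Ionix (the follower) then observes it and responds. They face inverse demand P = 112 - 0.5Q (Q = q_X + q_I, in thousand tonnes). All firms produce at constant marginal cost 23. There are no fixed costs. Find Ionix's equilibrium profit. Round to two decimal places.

Solve by backward induction. Given q_X, the follower Ionix maximises π_I = (112 - (1/2)q_X - (1/2)q_I)q_I - 23q_I.
Follower FOC: 89 - (1/2)q_X - q_I = 0, so q_I(q_X) = (89 - (1/2)q_X).
The leader anticipates this reaction. Substituting into P = 112 - 0.5Q gives P = 135/2 - (1/4)q_X, so π_X = (135/2 - (1/4)q_X)q_X - 23q_X.
Leader FOC: 89/2 - (1/2)q_X = 0, so q_X = 89.
Then q_I = (89 - (1/2)·89) = 89/2.
Price P = 112 - (1/2)·(267/2) = 181/4.
Ionix's profit: (181/4 - 23)·(89/2) = 990.1250.

990.13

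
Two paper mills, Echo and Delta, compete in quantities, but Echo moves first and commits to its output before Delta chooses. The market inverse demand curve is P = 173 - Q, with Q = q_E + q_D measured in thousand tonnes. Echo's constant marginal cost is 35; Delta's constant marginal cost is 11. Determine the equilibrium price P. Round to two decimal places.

63.50

Solve by backward induction. Given q_E, the follower Delta maximises π_D = (173 - q_E - q_D)q_D - 11q_D.
∂π_D/∂q_D = 162 - q_E - 2q_D = 0 gives the reaction function q_D = (162 - q_E)/2.
Echo substitutes q_D(q_E) into its own profit: π_E = q_E(173 - q_E - (162 - q_E)/2) - 35q_E = (92 - (1/2)q_E)q_E - 35q_E.
Maximising: ∂π_E/∂q_E = 57 - q_E = 0, giving q_E = 57.
Then q_D = (162 - 57)/2 = 105/2.
Total output Q = 219/2, so price P = 173 - 219/2 = 127/2.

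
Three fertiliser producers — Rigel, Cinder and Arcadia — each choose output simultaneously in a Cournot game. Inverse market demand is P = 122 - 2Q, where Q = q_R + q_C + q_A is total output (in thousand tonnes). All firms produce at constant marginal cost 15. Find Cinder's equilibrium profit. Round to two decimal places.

Each firm earns π_i = (122 - 2Q)q_i - 15q_i.
Setting ∂π_i/∂q_i = 0 with rivals' quantities fixed: 107 - 4q_i - 2·Σ_{j≠i} q_j = 0.
By symmetry each firm produces the same amount; substituting Σ_{j≠i} q_j = 2q_i yields q_i = 107/8.
Price P = 122 - 2·(321/8) = 167/4.
Cinder's profit: (167/4 - 15)·(107/8) = 357.7813.

357.78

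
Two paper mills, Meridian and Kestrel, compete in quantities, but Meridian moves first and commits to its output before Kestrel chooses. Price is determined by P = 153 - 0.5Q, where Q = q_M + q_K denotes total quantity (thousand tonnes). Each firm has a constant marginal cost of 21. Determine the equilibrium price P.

54

The follower Kestrel best-responds to any q_M: π_K = (153 - 0.5Q)q_K - 21q_K.
∂π_K/∂q_K = 132 - (1/2)q_M - q_K = 0 gives the reaction function q_K = (132 - (1/2)q_M).
Meridian substitutes q_K(q_M) into its own profit: π_M = q_M(153 - (1/2)q_M - (132 - (1/2)q_M)/2) - 21q_M = (87 - (1/4)q_M)q_M - 21q_M.
The leader's first-order condition 66 - (1/2)q_M = 0 yields q_M = 132.
Then q_K = (132 - (1/2)·132) = 66.
Total output Q = 198, so price P = 153 - (1/2)·198 = 54.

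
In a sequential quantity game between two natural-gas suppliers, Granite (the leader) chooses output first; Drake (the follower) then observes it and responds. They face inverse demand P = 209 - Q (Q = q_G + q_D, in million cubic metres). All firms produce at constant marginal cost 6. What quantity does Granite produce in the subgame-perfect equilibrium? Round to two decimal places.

Solve by backward induction. Given q_G, the follower Drake maximises π_D = (209 - q_G - q_D)q_D - 6q_D.
Follower FOC: 203 - q_G - 2q_D = 0, so q_D(q_G) = (203 - q_G)/2.
The leader anticipates this reaction. Substituting into P = 209 - Q gives P = 215/2 - (1/2)q_G, so π_G = (215/2 - (1/2)q_G)q_G - 6q_G.
The leader's first-order condition 203/2 - q_G = 0 yields q_G = 203/2.
Then q_D = (203 - 203/2)/2 = 203/4.

101.50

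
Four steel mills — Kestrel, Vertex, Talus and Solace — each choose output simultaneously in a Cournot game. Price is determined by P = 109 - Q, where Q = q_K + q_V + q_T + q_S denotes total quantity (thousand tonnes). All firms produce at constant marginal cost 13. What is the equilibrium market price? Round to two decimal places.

Each firm earns π_i = (109 - Q)q_i - 13q_i.
First-order condition (treating rivals' output as given): 96 - 2q_i - Σ_{j≠i} q_j = 0.
By symmetry each firm produces the same amount; substituting Σ_{j≠i} q_j = 3q_i yields q_i = 96/5.
Total output Q = 384/5, so price P = 109 - 384/5 = 161/5.

32.20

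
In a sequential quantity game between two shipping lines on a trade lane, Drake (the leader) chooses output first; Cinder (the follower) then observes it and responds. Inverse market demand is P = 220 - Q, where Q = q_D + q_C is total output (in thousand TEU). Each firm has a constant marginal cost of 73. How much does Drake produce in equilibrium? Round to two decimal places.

Solve by backward induction. Given q_D, the follower Cinder maximises π_C = (220 - q_D - q_C)q_C - 73q_C.
Setting the follower's marginal profit to zero, 147 - q_D - 2q_C = 0, i.e. q_C = (147 - q_D)/2.
The leader anticipates this reaction. Substituting into P = 220 - Q gives P = 293/2 - (1/2)q_D, so π_D = (293/2 - (1/2)q_D)q_D - 73q_D.
Leader FOC: 147/2 - q_D = 0, so q_D = 147/2.
Then q_C = (147 - 147/2)/2 = 147/4.

73.50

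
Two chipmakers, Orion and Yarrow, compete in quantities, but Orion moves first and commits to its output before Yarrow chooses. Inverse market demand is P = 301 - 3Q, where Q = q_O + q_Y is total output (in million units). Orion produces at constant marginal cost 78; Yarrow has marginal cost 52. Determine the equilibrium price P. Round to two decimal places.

127.25

Solve by backward induction. Given q_O, the follower Yarrow maximises π_Y = (301 - 3q_O - 3q_Y)q_Y - 52q_Y.
Setting the follower's marginal profit to zero, 249 - 3q_O - 6q_Y = 0, i.e. q_Y = (249 - 3q_O)/6.
The leader anticipates this reaction. Substituting into P = 301 - 3Q gives P = 353/2 - (3/2)q_O, so π_O = (353/2 - (3/2)q_O)q_O - 78q_O.
Maximising: ∂π_O/∂q_O = 197/2 - 3q_O = 0, giving q_O = 197/6.
Then q_Y = (249 - 3·(197/6))/6 = 301/12.
Total output Q = 695/12, so price P = 301 - 3·(695/12) = 509/4.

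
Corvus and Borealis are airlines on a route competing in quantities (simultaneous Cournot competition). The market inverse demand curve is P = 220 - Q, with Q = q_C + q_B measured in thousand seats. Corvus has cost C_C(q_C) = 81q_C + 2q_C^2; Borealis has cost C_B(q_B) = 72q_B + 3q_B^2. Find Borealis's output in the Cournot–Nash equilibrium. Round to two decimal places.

Corvus's profit: π_C = (220 - Q)q_C - (81q_C + 2q_C²). Setting ∂π_C/∂q_C = 0: 139 - 6q_C - (q_B) = 0.
Borealis's first-order condition: 148 - 8q_B - (q_C) = 0.
Rearranging gives the reaction functions q_C = (139 - q_B)/6 and q_B = (148 - q_C)/8.
Substituting one into the other gives q_C = 964/47 and q_B = 749/47.

15.94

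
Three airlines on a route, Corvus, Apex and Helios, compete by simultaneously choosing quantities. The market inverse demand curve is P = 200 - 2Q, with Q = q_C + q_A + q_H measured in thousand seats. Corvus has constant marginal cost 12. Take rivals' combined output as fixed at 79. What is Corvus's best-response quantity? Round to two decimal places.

7.50

With rivals' combined output fixed at 79, Corvus's profit is π_C = (200 - 2·79 - 2q_C)q_C - (12q_C) = (42 - 2q_C)q_C - (12q_C).
∂π_C/∂q_C = 30 - 4q_C = 0, so q_C = 15/2.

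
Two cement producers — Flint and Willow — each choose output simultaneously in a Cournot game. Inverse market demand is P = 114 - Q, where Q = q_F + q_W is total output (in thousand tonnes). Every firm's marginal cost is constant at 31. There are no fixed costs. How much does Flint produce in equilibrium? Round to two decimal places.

27.67

A representative firm's profit is π_i = q_i(114 - Q) - 31q_i.
First-order condition (treating rivals' output as given): 83 - 2q_i - q_j = 0.
With identical firms every q_j equals q_i, so q_j = q_i and 83 = 3q_i, giving q_i = 83/3.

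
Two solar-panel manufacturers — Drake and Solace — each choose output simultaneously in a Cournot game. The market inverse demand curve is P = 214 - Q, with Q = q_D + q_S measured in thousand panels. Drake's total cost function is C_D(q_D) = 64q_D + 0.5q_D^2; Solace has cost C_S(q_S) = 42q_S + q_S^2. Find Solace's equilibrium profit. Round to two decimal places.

Drake's profit: π_D = (214 - Q)q_D - (64q_D + (1/2)q_D²). Setting ∂π_D/∂q_D = 0: 150 - 3q_D - (q_S) = 0.
Solace's profit: π_S = (214 - Q)q_S - (42q_S + q_S²). Setting ∂π_S/∂q_S = 0: 172 - 4q_S - (q_D) = 0.
Best responses: q_D = (150 - q_S)/3, q_S = (172 - q_D)/4.
Solving the pair: q_D = 428/11, q_S = 366/11.
Price P = 214 - 794/11 = 1560/11.
Solace's profit: (1560/11)·(366/11) - 42·(366/11) - (366/11)² = 2214.1488.

2214.15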